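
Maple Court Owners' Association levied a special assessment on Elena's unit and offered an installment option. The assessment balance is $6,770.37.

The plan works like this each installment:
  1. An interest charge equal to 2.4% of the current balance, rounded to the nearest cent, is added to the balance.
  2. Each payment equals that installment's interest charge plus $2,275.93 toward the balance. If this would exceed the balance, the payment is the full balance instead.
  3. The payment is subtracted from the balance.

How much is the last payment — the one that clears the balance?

# | Opening | Interest | Payment | End bal
1 | $6,770.37 | $162.49 | $2,438.42 | $4,494.44
2 | $4,494.44 | $107.87 | $2,383.80 | $2,218.51
3 | $2,218.51 | $53.24 | $2,271.75 | $0.00

$2,271.75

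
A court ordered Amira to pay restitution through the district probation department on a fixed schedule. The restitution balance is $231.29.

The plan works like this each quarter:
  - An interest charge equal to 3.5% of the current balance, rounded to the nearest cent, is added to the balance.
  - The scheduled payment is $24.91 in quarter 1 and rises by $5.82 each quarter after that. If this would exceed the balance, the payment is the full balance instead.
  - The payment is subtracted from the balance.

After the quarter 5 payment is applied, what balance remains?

Quarter 1: opening $231.29; interest $8.10 → $239.39; payment $24.91; balance $214.48
Quarter 2: opening $214.48; interest $7.51 → $221.99; payment $30.73; balance $191.26
Quarter 3: opening $191.26; interest $6.69 → $197.95; payment $36.55; balance $161.40
Quarter 4: opening $161.40; interest $5.65 → $167.05; payment $42.37; balance $124.68
Quarter 5: opening $124.68; interest $4.36 → $129.04; payment $48.19; balance $80.85

$80.85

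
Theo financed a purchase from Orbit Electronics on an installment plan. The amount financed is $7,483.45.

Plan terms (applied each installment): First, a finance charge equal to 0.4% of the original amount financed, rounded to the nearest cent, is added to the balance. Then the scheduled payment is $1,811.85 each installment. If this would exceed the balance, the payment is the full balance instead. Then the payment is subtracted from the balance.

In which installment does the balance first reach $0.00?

5

# | Opening | Interest | Payment | End bal
1 | $7,483.45 | $29.93 | $1,811.85 | $5,701.53
2 | $5,701.53 | $29.93 | $1,811.85 | $3,919.61
3 | $3,919.61 | $29.93 | $1,811.85 | $2,137.69
4 | $2,137.69 | $29.93 | $1,811.85 | $355.77
5 | $355.77 | $29.93 | $385.70 | $0.00
Balance reaches $0.00 in installment 5.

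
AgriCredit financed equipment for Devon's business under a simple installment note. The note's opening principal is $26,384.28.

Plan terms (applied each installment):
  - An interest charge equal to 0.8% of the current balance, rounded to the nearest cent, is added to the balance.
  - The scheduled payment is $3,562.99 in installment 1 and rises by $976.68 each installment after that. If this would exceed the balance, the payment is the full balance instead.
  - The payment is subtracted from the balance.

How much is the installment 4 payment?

$6,493.03

Installment 1: opening $26,384.28; interest $211.07 → $26,595.35; payment $3,562.99; balance $23,032.36
Installment 2: opening $23,032.36; interest $184.26 → $23,216.62; payment $4,539.67; balance $18,676.95
Installment 3: opening $18,676.95; interest $149.42 → $18,826.37; payment $5,516.35; balance $13,310.02
Installment 4: opening $13,310.02; interest $106.48 → $13,416.50; payment $6,493.03; balance $6,923.47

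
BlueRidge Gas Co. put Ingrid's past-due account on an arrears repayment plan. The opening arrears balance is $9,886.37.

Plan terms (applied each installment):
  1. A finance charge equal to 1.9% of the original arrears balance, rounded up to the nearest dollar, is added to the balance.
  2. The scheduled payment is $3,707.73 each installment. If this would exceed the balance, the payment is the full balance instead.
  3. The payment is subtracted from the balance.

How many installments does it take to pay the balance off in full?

# | Opening | Interest | Payment | End bal
1 | $9,886.37 | $188.00 | $3,707.73 | $6,366.64
2 | $6,366.64 | $188.00 | $3,707.73 | $2,846.91
3 | $2,846.91 | $188.00 | $3,034.91 | $0.00
Balance reaches $0.00 in installment 3.

3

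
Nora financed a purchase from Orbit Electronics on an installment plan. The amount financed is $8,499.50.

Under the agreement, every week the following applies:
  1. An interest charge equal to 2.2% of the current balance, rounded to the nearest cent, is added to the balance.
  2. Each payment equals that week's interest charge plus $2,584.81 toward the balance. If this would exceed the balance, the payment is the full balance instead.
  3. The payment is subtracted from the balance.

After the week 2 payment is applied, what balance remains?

Week 1: opening $8,499.50; interest $186.99 → $8,686.49; payment $2,771.80; balance $5,914.69
Week 2: opening $5,914.69; interest $130.12 → $6,044.81; payment $2,714.93; balance $3,329.88

$3,329.88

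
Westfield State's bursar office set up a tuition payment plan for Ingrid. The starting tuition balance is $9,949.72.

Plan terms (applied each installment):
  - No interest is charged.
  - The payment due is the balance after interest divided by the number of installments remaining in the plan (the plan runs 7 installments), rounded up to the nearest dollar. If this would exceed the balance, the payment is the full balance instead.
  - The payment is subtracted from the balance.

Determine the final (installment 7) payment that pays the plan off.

Installment 1: opening $9,949.72; payment $1,422.00; balance $8,527.72
Installment 2: opening $8,527.72; payment $1,422.00; balance $7,105.72
Installment 3: opening $7,105.72; payment $1,422.00; balance $5,683.72
Installment 4: opening $5,683.72; payment $1,421.00; balance $4,262.72
Installment 5: opening $4,262.72; payment $1,421.00; balance $2,841.72
Installment 6: opening $2,841.72; payment $1,421.00; balance $1,420.72
Installment 7: opening $1,420.72; payment $1,420.72; balance $0.00

$1,420.72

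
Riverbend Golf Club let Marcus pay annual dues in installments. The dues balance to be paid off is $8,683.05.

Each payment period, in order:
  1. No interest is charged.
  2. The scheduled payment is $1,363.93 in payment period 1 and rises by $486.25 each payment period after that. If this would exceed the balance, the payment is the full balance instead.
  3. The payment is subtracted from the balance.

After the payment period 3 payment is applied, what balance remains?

# | Opening | Payment | End bal
1 | $8,683.05 | $1,363.93 | $7,319.12
2 | $7,319.12 | $1,850.18 | $5,468.94
3 | $5,468.94 | $2,336.43 | $3,132.51

$3,132.51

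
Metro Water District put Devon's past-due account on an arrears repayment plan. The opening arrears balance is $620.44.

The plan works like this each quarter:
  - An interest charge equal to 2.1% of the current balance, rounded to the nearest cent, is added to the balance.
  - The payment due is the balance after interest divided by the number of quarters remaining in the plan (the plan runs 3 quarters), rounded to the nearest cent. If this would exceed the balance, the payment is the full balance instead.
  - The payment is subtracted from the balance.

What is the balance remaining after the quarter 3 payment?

$0.00

Quarter 1: opening $620.44; interest $13.03 → $633.47; payment $211.16; balance $422.31
Quarter 2: opening $422.31; interest $8.87 → $431.18; payment $215.59; balance $215.59
Quarter 3: opening $215.59; interest $4.53 → $220.12; payment $220.12; balance $0.00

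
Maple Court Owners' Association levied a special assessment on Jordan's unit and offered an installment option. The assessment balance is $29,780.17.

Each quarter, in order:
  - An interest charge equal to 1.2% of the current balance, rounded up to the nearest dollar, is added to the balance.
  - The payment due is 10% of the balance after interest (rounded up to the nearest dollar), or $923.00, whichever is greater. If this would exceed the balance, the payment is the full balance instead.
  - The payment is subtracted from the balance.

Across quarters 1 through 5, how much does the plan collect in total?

$12,613.00

# | Opening | Interest | Payment | End bal
1 | $29,780.17 | $358.00 | $3,014.00 | $27,124.17
2 | $27,124.17 | $326.00 | $2,746.00 | $24,704.17
3 | $24,704.17 | $297.00 | $2,501.00 | $22,500.17
4 | $22,500.17 | $271.00 | $2,278.00 | $20,493.17
5 | $20,493.17 | $246.00 | $2,074.00 | $18,665.17
Total paid: $12,613.00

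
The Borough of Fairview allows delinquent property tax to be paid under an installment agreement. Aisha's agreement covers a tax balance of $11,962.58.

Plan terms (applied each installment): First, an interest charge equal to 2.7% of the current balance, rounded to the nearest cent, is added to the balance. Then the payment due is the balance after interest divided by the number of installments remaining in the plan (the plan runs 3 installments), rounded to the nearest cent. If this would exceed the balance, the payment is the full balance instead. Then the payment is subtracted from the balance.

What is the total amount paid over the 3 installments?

# | Opening | Interest | Payment | End bal
1 | $11,962.58 | $322.99 | $4,095.19 | $8,190.38
2 | $8,190.38 | $221.14 | $4,205.76 | $4,205.76
3 | $4,205.76 | $113.56 | $4,319.32 | $0.00
Total paid: $12,620.27

$12,620.27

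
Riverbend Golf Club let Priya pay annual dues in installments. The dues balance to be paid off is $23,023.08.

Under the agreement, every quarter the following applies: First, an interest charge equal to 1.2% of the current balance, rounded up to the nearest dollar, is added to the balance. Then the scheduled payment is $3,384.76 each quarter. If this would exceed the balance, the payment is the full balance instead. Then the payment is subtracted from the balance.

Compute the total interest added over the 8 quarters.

Quarter 1: $23,023.08 +$277.00 interest = $23,300.08; pay $3,384.76 → $19,915.32
Quarter 2: $19,915.32 +$239.00 interest = $20,154.32; pay $3,384.76 → $16,769.56
Quarter 3: $16,769.56 +$202.00 interest = $16,971.56; pay $3,384.76 → $13,586.80
Quarter 4: $13,586.80 +$164.00 interest = $13,750.80; pay $3,384.76 → $10,366.04
Quarter 5: $10,366.04 +$125.00 interest = $10,491.04; pay $3,384.76 → $7,106.28
Quarter 6: $7,106.28 +$86.00 interest = $7,192.28; pay $3,384.76 → $3,807.52
Quarter 7: $3,807.52 +$46.00 interest = $3,853.52; pay $3,384.76 → $468.76
Quarter 8: $468.76 +$6.00 interest = $474.76; pay $474.76 → $0.00
Total interest: $277.00 + $239.00 + $202.00 + $164.00 + $125.00 + $86.00 + $46.00 + $6.00 = $1,145.00

$1,145.00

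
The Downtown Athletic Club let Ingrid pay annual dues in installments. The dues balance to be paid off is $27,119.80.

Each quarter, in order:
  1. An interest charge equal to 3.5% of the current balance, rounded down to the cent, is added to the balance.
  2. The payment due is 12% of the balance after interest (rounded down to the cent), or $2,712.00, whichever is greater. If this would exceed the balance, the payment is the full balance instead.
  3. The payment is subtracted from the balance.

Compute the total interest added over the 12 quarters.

Quarter 1: $27,119.80 +$949.19 interest = $28,068.99; pay $3,368.27 → $24,700.72
Quarter 2: $24,700.72 +$864.52 interest = $25,565.24; pay $3,067.82 → $22,497.42
Quarter 3: $22,497.42 +$787.40 interest = $23,284.82; pay $2,794.17 → $20,490.65
Quarter 4: $20,490.65 +$717.17 interest = $21,207.82; pay $2,712.00 → $18,495.82
Quarter 5: $18,495.82 +$647.35 interest = $19,143.17; pay $2,712.00 → $16,431.17
Quarter 6: $16,431.17 +$575.09 interest = $17,006.26; pay $2,712.00 → $14,294.26
Quarter 7: $14,294.26 +$500.29 interest = $14,794.55; pay $2,712.00 → $12,082.55
Quarter 8: $12,082.55 +$422.88 interest = $12,505.43; pay $2,712.00 → $9,793.43
Quarter 9: $9,793.43 +$342.77 interest = $10,136.20; pay $2,712.00 → $7,424.20
Quarter 10: $7,424.20 +$259.84 interest = $7,684.04; pay $2,712.00 → $4,972.04
Quarter 11: $4,972.04 +$174.02 interest = $5,146.06; pay $2,712.00 → $2,434.06
Quarter 12: $2,434.06 +$85.19 interest = $2,519.25; pay $2,519.25 → $0.00
Total interest: $949.19 + $864.52 + $787.40 + $717.17 + $647.35 + $575.09 + $500.29 + $422.88 + $342.77 + $259.84 + $174.02 + $85.19 = $6,325.71

$6,325.71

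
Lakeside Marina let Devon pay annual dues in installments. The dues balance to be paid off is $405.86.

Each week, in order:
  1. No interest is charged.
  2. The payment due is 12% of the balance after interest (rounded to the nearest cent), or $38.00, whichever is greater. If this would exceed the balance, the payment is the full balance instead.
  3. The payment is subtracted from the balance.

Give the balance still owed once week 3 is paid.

# | Opening | Payment | End bal
1 | $405.86 | $48.70 | $357.16
2 | $357.16 | $42.86 | $314.30
3 | $314.30 | $38.00 | $276.30

$276.30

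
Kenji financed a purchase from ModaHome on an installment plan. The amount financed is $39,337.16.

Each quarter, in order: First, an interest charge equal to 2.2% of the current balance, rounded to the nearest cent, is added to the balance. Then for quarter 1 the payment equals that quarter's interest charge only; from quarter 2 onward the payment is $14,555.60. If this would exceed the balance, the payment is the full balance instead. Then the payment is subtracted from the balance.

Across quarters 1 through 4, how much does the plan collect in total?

$41,888.65

Quarter 1: opening $39,337.16; interest $865.42 → $40,202.58; payment $865.42; balance $39,337.16
Quarter 2: opening $39,337.16; interest $865.42 → $40,202.58; payment $14,555.60; balance $25,646.98
Quarter 3: opening $25,646.98; interest $564.23 → $26,211.21; payment $14,555.60; balance $11,655.61
Quarter 4: opening $11,655.61; interest $256.42 → $11,912.03; payment $11,912.03; balance $0.00
Total paid: $41,888.65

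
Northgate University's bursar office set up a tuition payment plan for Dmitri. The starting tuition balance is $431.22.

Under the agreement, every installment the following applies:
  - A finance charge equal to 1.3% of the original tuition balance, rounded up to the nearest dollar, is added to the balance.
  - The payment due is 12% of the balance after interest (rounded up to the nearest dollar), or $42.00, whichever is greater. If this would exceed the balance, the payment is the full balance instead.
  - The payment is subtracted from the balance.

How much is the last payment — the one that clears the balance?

# | Opening | Interest | Payment | End bal
1 | $431.22 | $6.00 | $53.00 | $384.22
2 | $384.22 | $6.00 | $47.00 | $343.22
3 | $343.22 | $6.00 | $42.00 | $307.22
4 | $307.22 | $6.00 | $42.00 | $271.22
5 | $271.22 | $6.00 | $42.00 | $235.22
6 | $235.22 | $6.00 | $42.00 | $199.22
7 | $199.22 | $6.00 | $42.00 | $163.22
8 | $163.22 | $6.00 | $42.00 | $127.22
9 | $127.22 | $6.00 | $42.00 | $91.22
10 | $91.22 | $6.00 | $42.00 | $55.22
11 | $55.22 | $6.00 | $42.00 | $19.22
12 | $19.22 | $6.00 | $25.22 | $0.00

$25.22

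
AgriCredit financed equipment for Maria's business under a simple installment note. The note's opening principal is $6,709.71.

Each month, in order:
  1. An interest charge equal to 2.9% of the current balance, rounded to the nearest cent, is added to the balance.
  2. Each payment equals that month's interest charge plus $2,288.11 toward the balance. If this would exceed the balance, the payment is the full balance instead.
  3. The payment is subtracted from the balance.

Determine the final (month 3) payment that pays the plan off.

# | Opening | Interest | Payment | End bal
1 | $6,709.71 | $194.58 | $2,482.69 | $4,421.60
2 | $4,421.60 | $128.23 | $2,416.34 | $2,133.49
3 | $2,133.49 | $61.87 | $2,195.36 | $0.00

$2,195.36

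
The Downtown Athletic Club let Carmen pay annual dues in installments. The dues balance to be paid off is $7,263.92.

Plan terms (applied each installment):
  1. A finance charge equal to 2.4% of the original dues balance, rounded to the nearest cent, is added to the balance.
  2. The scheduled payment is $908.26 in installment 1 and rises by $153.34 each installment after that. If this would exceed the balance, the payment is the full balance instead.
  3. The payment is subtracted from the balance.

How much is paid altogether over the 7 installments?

Installment 1: opening $7,263.92; interest $174.33 → $7,438.25; payment $908.26; balance $6,529.99
Installment 2: opening $6,529.99; interest $174.33 → $6,704.32; payment $1,061.60; balance $5,642.72
Installment 3: opening $5,642.72; interest $174.33 → $5,817.05; payment $1,214.94; balance $4,602.11
Installment 4: opening $4,602.11; interest $174.33 → $4,776.44; payment $1,368.28; balance $3,408.16
Installment 5: opening $3,408.16; interest $174.33 → $3,582.49; payment $1,521.62; balance $2,060.87
Installment 6: opening $2,060.87; interest $174.33 → $2,235.20; payment $1,674.96; balance $560.24
Installment 7: opening $560.24; interest $174.33 → $734.57; payment $734.57; balance $0.00
Total paid: $8,484.23

$8,484.23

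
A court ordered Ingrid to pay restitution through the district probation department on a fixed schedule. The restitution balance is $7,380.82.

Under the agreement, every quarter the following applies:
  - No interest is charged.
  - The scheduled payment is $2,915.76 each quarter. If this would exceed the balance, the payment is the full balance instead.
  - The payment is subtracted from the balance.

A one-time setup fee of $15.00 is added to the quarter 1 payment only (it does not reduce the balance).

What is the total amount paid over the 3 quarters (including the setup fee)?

# | Opening | Payment | Fee | End bal
1 | $7,380.82 | $2,915.76 | $15.00 | $4,465.06
2 | $4,465.06 | $2,915.76 | — | $1,549.30
3 | $1,549.30 | $1,549.30 | — | $0.00
Total paid: $7,395.82

$7,395.82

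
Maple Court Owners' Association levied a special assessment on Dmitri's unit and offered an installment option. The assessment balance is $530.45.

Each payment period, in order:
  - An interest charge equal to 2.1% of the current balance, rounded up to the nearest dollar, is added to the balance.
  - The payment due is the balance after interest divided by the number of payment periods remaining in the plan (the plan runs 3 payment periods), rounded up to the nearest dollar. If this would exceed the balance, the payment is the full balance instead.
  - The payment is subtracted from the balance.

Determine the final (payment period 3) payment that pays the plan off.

$188.45

Payment period 1: $530.45 +$12.00 interest = $542.45; pay $181.00 → $361.45
Payment period 2: $361.45 +$8.00 interest = $369.45; pay $185.00 → $184.45
Payment period 3: $184.45 +$4.00 interest = $188.45; pay $188.45 → $0.00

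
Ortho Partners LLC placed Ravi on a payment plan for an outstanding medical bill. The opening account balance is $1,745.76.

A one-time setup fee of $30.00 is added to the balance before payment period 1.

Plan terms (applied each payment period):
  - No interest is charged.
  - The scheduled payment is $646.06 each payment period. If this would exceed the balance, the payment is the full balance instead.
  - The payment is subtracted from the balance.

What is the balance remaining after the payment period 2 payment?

$483.64

Payment period 1: opening $1,775.76; payment $646.06; balance $1,129.70
Payment period 2: opening $1,129.70; payment $646.06; balance $483.64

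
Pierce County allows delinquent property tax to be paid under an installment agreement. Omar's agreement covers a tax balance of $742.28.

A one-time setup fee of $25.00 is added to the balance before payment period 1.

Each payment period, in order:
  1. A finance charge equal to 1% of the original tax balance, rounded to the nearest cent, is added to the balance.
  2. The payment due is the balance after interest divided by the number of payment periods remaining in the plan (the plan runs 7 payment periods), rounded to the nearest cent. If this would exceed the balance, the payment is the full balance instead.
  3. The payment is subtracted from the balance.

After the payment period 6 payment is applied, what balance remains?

$121.43

# | Opening | Interest | Payment | End bal
1 | $767.28 | $7.42 | $110.67 | $664.03
2 | $664.03 | $7.42 | $111.91 | $559.54
3 | $559.54 | $7.42 | $113.39 | $453.57
4 | $453.57 | $7.42 | $115.25 | $345.74
5 | $345.74 | $7.42 | $117.72 | $235.44
6 | $235.44 | $7.42 | $121.43 | $121.43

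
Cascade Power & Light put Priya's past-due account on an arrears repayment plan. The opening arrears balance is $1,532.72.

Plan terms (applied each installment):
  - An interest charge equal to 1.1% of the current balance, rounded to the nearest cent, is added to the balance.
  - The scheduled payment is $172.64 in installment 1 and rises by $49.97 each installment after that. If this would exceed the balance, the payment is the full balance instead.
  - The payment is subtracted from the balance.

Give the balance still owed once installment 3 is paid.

$909.76

# | Opening | Interest | Payment | End bal
1 | $1,532.72 | $16.86 | $172.64 | $1,376.94
2 | $1,376.94 | $15.15 | $222.61 | $1,169.48
3 | $1,169.48 | $12.86 | $272.58 | $909.76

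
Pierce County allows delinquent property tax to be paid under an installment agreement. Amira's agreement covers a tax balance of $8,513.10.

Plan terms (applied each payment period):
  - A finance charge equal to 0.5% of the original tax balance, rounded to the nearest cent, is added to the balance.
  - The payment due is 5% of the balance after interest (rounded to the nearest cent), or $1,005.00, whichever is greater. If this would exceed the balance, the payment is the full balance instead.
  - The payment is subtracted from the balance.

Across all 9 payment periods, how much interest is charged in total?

$383.13

Payment period 1: opening $8,513.10; interest $42.57 → $8,555.67; payment $1,005.00; balance $7,550.67
Payment period 2: opening $7,550.67; interest $42.57 → $7,593.24; payment $1,005.00; balance $6,588.24
Payment period 3: opening $6,588.24; interest $42.57 → $6,630.81; payment $1,005.00; balance $5,625.81
Payment period 4: opening $5,625.81; interest $42.57 → $5,668.38; payment $1,005.00; balance $4,663.38
Payment period 5: opening $4,663.38; interest $42.57 → $4,705.95; payment $1,005.00; balance $3,700.95
Payment period 6: opening $3,700.95; interest $42.57 → $3,743.52; payment $1,005.00; balance $2,738.52
Payment period 7: opening $2,738.52; interest $42.57 → $2,781.09; payment $1,005.00; balance $1,776.09
Payment period 8: opening $1,776.09; interest $42.57 → $1,818.66; payment $1,005.00; balance $813.66
Payment period 9: opening $813.66; interest $42.57 → $856.23; payment $856.23; balance $0.00
Total interest: $42.57 + $42.57 + $42.57 + $42.57 + $42.57 + $42.57 + $42.57 + $42.57 + $42.57 = $383.13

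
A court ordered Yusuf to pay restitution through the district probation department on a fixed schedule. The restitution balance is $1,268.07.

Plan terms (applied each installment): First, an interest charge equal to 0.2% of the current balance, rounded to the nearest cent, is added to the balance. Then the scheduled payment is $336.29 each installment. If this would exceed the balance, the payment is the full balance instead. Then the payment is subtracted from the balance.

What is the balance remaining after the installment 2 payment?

Installment 1: opening $1,268.07; interest $2.54 → $1,270.61; payment $336.29; balance $934.32
Installment 2: opening $934.32; interest $1.87 → $936.19; payment $336.29; balance $599.90

$599.90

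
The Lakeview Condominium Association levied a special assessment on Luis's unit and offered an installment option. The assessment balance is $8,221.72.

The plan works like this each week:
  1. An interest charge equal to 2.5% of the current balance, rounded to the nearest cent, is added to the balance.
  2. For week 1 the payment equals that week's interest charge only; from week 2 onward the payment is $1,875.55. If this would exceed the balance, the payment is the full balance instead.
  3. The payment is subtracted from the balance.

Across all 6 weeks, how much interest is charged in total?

$805.18

Week 1: $8,221.72 +$205.54 interest = $8,427.26; pay $205.54 → $8,221.72
Week 2: $8,221.72 +$205.54 interest = $8,427.26; pay $1,875.55 → $6,551.71
Week 3: $6,551.71 +$163.79 interest = $6,715.50; pay $1,875.55 → $4,839.95
Week 4: $4,839.95 +$121.00 interest = $4,960.95; pay $1,875.55 → $3,085.40
Week 5: $3,085.40 +$77.14 interest = $3,162.54; pay $1,875.55 → $1,286.99
Week 6: $1,286.99 +$32.17 interest = $1,319.16; pay $1,319.16 → $0.00
Total interest: $205.54 + $205.54 + $163.79 + $121.00 + $77.14 + $32.17 = $805.18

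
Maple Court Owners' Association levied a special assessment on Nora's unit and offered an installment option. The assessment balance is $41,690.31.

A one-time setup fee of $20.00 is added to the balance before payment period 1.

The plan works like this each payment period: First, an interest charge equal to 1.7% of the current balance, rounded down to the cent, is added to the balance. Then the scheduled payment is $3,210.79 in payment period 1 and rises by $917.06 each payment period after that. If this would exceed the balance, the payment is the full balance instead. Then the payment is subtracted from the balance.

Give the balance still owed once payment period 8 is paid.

Payment period 1: $41,710.31 +$709.07 interest = $42,419.38; pay $3,210.79 → $39,208.59
Payment period 2: $39,208.59 +$666.54 interest = $39,875.13; pay $4,127.85 → $35,747.28
Payment period 3: $35,747.28 +$607.70 interest = $36,354.98; pay $5,044.91 → $31,310.07
Payment period 4: $31,310.07 +$532.27 interest = $31,842.34; pay $5,961.97 → $25,880.37
Payment period 5: $25,880.37 +$439.96 interest = $26,320.33; pay $6,879.03 → $19,441.30
Payment period 6: $19,441.30 +$330.50 interest = $19,771.80; pay $7,796.09 → $11,975.71
Payment period 7: $11,975.71 +$203.58 interest = $12,179.29; pay $8,713.15 → $3,466.14
Payment period 8: $3,466.14 +$58.92 interest = $3,525.06; pay $3,525.06 → $0.00

$0.00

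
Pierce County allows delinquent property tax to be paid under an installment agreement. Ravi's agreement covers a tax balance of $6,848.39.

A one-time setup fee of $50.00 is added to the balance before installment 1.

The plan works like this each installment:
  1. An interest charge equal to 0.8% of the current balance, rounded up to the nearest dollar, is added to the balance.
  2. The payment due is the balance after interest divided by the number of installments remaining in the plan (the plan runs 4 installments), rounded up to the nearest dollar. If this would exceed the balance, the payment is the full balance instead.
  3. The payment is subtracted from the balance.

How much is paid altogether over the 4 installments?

$7,040.39

Installment 1: $6,898.39 +$56.00 interest = $6,954.39; pay $1,739.00 → $5,215.39
Installment 2: $5,215.39 +$42.00 interest = $5,257.39; pay $1,753.00 → $3,504.39
Installment 3: $3,504.39 +$29.00 interest = $3,533.39; pay $1,767.00 → $1,766.39
Installment 4: $1,766.39 +$15.00 interest = $1,781.39; pay $1,781.39 → $0.00
Total paid: $7,040.39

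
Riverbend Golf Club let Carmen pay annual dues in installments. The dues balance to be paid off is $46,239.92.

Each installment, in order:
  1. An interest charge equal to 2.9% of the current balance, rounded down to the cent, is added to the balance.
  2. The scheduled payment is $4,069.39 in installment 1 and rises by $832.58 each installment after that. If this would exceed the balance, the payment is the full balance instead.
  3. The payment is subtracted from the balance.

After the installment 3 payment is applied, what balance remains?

$35,293.05

Installment 1: opening $46,239.92; interest $1,340.95 → $47,580.87; payment $4,069.39; balance $43,511.48
Installment 2: opening $43,511.48; interest $1,261.83 → $44,773.31; payment $4,901.97; balance $39,871.34
Installment 3: opening $39,871.34; interest $1,156.26 → $41,027.60; payment $5,734.55; balance $35,293.05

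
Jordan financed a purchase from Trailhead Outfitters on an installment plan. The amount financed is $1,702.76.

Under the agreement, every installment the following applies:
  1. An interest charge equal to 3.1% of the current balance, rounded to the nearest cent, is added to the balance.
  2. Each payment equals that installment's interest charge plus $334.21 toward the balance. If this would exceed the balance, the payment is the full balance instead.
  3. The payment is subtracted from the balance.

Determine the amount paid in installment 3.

$366.27

# | Opening | Interest | Payment | End bal
1 | $1,702.76 | $52.79 | $387.00 | $1,368.55
2 | $1,368.55 | $42.43 | $376.64 | $1,034.34
3 | $1,034.34 | $32.06 | $366.27 | $700.13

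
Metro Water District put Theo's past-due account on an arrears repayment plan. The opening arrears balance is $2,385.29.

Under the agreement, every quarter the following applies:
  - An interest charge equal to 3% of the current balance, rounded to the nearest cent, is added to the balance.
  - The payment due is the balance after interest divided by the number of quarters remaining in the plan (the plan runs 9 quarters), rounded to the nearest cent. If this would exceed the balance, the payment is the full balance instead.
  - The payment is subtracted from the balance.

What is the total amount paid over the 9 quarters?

Quarter 1: opening $2,385.29; interest $71.56 → $2,456.85; payment $272.98; balance $2,183.87
Quarter 2: opening $2,183.87; interest $65.52 → $2,249.39; payment $281.17; balance $1,968.22
Quarter 3: opening $1,968.22; interest $59.05 → $2,027.27; payment $289.61; balance $1,737.66
Quarter 4: opening $1,737.66; interest $52.13 → $1,789.79; payment $298.30; balance $1,491.49
Quarter 5: opening $1,491.49; interest $44.74 → $1,536.23; payment $307.25; balance $1,228.98
Quarter 6: opening $1,228.98; interest $36.87 → $1,265.85; payment $316.46; balance $949.39
Quarter 7: opening $949.39; interest $28.48 → $977.87; payment $325.96; balance $651.91
Quarter 8: opening $651.91; interest $19.56 → $671.47; payment $335.74; balance $335.73
Quarter 9: opening $335.73; interest $10.07 → $345.80; payment $345.80; balance $0.00
Total paid: $2,773.27

$2,773.27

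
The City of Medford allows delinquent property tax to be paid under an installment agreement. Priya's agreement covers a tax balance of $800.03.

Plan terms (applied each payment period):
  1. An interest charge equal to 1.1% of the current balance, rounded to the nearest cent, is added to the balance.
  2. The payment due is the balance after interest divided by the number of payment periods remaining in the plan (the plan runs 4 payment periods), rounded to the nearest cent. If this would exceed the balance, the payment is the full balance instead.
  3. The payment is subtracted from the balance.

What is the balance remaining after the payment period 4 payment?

$0.00

# | Opening | Interest | Payment | End bal
1 | $800.03 | $8.80 | $202.21 | $606.62
2 | $606.62 | $6.67 | $204.43 | $408.86
3 | $408.86 | $4.50 | $206.68 | $206.68
4 | $206.68 | $2.27 | $208.95 | $0.00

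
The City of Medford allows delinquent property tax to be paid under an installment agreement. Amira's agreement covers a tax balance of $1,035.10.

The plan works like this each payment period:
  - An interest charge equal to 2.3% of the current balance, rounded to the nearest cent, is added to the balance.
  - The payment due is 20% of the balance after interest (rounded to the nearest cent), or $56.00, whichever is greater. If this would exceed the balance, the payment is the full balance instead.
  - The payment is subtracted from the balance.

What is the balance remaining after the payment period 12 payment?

# | Opening | Interest | Payment | End bal
1 | $1,035.10 | $23.81 | $211.78 | $847.13
2 | $847.13 | $19.48 | $173.32 | $693.29
3 | $693.29 | $15.95 | $141.85 | $567.39
4 | $567.39 | $13.05 | $116.09 | $464.35
5 | $464.35 | $10.68 | $95.01 | $380.02
6 | $380.02 | $8.74 | $77.75 | $311.01
7 | $311.01 | $7.15 | $63.63 | $254.53
8 | $254.53 | $5.85 | $56.00 | $204.38
9 | $204.38 | $4.70 | $56.00 | $153.08
10 | $153.08 | $3.52 | $56.00 | $100.60
11 | $100.60 | $2.31 | $56.00 | $46.91
12 | $46.91 | $1.08 | $47.99 | $0.00

$0.00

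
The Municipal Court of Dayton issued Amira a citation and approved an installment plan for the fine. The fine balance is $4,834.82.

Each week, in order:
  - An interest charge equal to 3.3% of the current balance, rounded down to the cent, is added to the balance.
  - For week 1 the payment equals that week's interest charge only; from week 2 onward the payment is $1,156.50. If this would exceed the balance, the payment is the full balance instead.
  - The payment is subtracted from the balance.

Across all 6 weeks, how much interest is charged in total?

$617.22

Week 1: $4,834.82 +$159.54 interest = $4,994.36; pay $159.54 → $4,834.82
Week 2: $4,834.82 +$159.54 interest = $4,994.36; pay $1,156.50 → $3,837.86
Week 3: $3,837.86 +$126.64 interest = $3,964.50; pay $1,156.50 → $2,808.00
Week 4: $2,808.00 +$92.66 interest = $2,900.66; pay $1,156.50 → $1,744.16
Week 5: $1,744.16 +$57.55 interest = $1,801.71; pay $1,156.50 → $645.21
Week 6: $645.21 +$21.29 interest = $666.50; pay $666.50 → $0.00
Total interest: $159.54 + $159.54 + $126.64 + $92.66 + $57.55 + $21.29 = $617.22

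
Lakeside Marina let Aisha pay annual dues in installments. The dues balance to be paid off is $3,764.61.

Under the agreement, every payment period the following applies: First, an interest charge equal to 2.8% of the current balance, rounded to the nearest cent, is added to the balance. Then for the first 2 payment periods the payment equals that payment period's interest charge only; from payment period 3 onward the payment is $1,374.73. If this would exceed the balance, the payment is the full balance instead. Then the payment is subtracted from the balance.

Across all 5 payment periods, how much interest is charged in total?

Payment period 1: $3,764.61 +$105.41 interest = $3,870.02; pay $105.41 → $3,764.61
Payment period 2: $3,764.61 +$105.41 interest = $3,870.02; pay $105.41 → $3,764.61
Payment period 3: $3,764.61 +$105.41 interest = $3,870.02; pay $1,374.73 → $2,495.29
Payment period 4: $2,495.29 +$69.87 interest = $2,565.16; pay $1,374.73 → $1,190.43
Payment period 5: $1,190.43 +$33.33 interest = $1,223.76; pay $1,223.76 → $0.00
Total interest: $105.41 + $105.41 + $105.41 + $69.87 + $33.33 = $419.43

$419.43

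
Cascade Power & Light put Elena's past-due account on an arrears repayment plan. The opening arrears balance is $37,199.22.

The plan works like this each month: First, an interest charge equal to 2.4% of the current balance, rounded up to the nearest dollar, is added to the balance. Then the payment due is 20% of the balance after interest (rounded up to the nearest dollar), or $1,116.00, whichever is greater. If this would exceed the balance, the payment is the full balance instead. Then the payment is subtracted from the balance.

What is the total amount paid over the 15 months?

# | Opening | Interest | Payment | End bal
1 | $37,199.22 | $893.00 | $7,619.00 | $30,473.22
2 | $30,473.22 | $732.00 | $6,242.00 | $24,963.22
3 | $24,963.22 | $600.00 | $5,113.00 | $20,450.22
4 | $20,450.22 | $491.00 | $4,189.00 | $16,752.22
5 | $16,752.22 | $403.00 | $3,432.00 | $13,723.22
6 | $13,723.22 | $330.00 | $2,811.00 | $11,242.22
7 | $11,242.22 | $270.00 | $2,303.00 | $9,209.22
8 | $9,209.22 | $222.00 | $1,887.00 | $7,544.22
9 | $7,544.22 | $182.00 | $1,546.00 | $6,180.22
10 | $6,180.22 | $149.00 | $1,266.00 | $5,063.22
11 | $5,063.22 | $122.00 | $1,116.00 | $4,069.22
12 | $4,069.22 | $98.00 | $1,116.00 | $3,051.22
13 | $3,051.22 | $74.00 | $1,116.00 | $2,009.22
14 | $2,009.22 | $49.00 | $1,116.00 | $942.22
15 | $942.22 | $23.00 | $965.22 | $0.00
Total paid: $41,837.22

$41,837.22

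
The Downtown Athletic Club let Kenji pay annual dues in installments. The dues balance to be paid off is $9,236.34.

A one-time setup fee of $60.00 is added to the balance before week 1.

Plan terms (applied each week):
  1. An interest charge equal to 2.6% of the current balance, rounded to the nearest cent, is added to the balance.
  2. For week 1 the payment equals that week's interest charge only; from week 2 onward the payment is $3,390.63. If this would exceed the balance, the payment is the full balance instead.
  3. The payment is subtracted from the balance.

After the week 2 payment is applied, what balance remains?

# | Opening | Interest | Payment | End bal
1 | $9,296.34 | $241.70 | $241.70 | $9,296.34
2 | $9,296.34 | $241.70 | $3,390.63 | $6,147.41

$6,147.41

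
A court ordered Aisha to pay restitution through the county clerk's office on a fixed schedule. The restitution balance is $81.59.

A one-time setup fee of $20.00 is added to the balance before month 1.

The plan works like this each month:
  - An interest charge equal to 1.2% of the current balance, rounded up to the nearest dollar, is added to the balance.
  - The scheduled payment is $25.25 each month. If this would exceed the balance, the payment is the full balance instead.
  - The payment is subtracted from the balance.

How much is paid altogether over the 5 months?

Month 1: opening $101.59; interest $2.00 → $103.59; payment $25.25; balance $78.34
Month 2: opening $78.34; interest $1.00 → $79.34; payment $25.25; balance $54.09
Month 3: opening $54.09; interest $1.00 → $55.09; payment $25.25; balance $29.84
Month 4: opening $29.84; interest $1.00 → $30.84; payment $25.25; balance $5.59
Month 5: opening $5.59; interest $1.00 → $6.59; payment $6.59; balance $0.00
Total paid: $107.59

$107.59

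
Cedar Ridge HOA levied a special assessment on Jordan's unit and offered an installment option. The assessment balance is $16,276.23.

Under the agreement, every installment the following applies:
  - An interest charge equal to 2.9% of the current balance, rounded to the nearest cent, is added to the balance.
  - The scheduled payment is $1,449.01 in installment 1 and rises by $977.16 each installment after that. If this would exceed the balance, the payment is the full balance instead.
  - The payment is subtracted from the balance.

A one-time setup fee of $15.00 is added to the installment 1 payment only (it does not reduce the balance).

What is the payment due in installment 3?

$3,403.33

Installment 1: $16,276.23 +$472.01 interest = $16,748.24; pay $1,449.01 (+ $15.00 fee) → $15,299.23
Installment 2: $15,299.23 +$443.68 interest = $15,742.91; pay $2,426.17 → $13,316.74
Installment 3: $13,316.74 +$386.19 interest = $13,702.93; pay $3,403.33 → $10,299.60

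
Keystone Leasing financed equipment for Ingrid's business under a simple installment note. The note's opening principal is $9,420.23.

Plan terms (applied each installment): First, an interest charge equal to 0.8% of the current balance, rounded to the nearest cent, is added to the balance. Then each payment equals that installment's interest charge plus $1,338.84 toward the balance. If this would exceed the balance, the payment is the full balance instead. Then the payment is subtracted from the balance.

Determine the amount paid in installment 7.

$1,349.94

Installment 1: $9,420.23 +$75.36 interest = $9,495.59; pay $1,414.20 → $8,081.39
Installment 2: $8,081.39 +$64.65 interest = $8,146.04; pay $1,403.49 → $6,742.55
Installment 3: $6,742.55 +$53.94 interest = $6,796.49; pay $1,392.78 → $5,403.71
Installment 4: $5,403.71 +$43.23 interest = $5,446.94; pay $1,382.07 → $4,064.87
Installment 5: $4,064.87 +$32.52 interest = $4,097.39; pay $1,371.36 → $2,726.03
Installment 6: $2,726.03 +$21.81 interest = $2,747.84; pay $1,360.65 → $1,387.19
Installment 7: $1,387.19 +$11.10 interest = $1,398.29; pay $1,349.94 → $48.35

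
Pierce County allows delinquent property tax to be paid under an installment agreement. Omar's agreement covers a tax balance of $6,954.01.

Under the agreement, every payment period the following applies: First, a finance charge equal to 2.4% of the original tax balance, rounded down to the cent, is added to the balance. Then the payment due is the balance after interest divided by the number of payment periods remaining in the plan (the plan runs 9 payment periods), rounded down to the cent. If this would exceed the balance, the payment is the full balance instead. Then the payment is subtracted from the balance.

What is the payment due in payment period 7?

Payment period 1: $6,954.01 +$166.89 interest = $7,120.90; pay $791.21 → $6,329.69
Payment period 2: $6,329.69 +$166.89 interest = $6,496.58; pay $812.07 → $5,684.51
Payment period 3: $5,684.51 +$166.89 interest = $5,851.40; pay $835.91 → $5,015.49
Payment period 4: $5,015.49 +$166.89 interest = $5,182.38; pay $863.73 → $4,318.65
Payment period 5: $4,318.65 +$166.89 interest = $4,485.54; pay $897.10 → $3,588.44
Payment period 6: $3,588.44 +$166.89 interest = $3,755.33; pay $938.83 → $2,816.50
Payment period 7: $2,816.50 +$166.89 interest = $2,983.39; pay $994.46 → $1,988.93

$994.46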